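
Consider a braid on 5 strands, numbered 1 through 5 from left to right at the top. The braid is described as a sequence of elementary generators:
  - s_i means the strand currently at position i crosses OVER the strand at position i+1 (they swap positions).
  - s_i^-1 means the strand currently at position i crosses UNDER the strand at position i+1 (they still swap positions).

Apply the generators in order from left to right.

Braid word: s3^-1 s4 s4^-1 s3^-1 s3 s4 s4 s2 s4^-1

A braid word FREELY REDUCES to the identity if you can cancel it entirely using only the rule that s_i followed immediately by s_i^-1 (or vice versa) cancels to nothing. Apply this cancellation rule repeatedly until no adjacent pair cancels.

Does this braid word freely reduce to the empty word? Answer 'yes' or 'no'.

Answer: no

Derivation:
Gen 1 (s3^-1): push. Stack: [s3^-1]
Gen 2 (s4): push. Stack: [s3^-1 s4]
Gen 3 (s4^-1): cancels prior s4. Stack: [s3^-1]
Gen 4 (s3^-1): push. Stack: [s3^-1 s3^-1]
Gen 5 (s3): cancels prior s3^-1. Stack: [s3^-1]
Gen 6 (s4): push. Stack: [s3^-1 s4]
Gen 7 (s4): push. Stack: [s3^-1 s4 s4]
Gen 8 (s2): push. Stack: [s3^-1 s4 s4 s2]
Gen 9 (s4^-1): push. Stack: [s3^-1 s4 s4 s2 s4^-1]
Reduced word: s3^-1 s4 s4 s2 s4^-1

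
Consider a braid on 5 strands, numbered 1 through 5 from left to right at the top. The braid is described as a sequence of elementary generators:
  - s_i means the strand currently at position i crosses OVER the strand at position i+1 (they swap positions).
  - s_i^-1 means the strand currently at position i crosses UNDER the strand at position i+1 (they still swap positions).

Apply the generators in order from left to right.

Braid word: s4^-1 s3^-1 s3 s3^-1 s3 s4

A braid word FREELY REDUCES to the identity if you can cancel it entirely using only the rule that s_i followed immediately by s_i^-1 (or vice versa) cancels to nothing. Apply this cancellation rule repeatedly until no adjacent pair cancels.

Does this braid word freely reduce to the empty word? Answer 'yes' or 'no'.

Answer: yes

Derivation:
Gen 1 (s4^-1): push. Stack: [s4^-1]
Gen 2 (s3^-1): push. Stack: [s4^-1 s3^-1]
Gen 3 (s3): cancels prior s3^-1. Stack: [s4^-1]
Gen 4 (s3^-1): push. Stack: [s4^-1 s3^-1]
Gen 5 (s3): cancels prior s3^-1. Stack: [s4^-1]
Gen 6 (s4): cancels prior s4^-1. Stack: []
Reduced word: (empty)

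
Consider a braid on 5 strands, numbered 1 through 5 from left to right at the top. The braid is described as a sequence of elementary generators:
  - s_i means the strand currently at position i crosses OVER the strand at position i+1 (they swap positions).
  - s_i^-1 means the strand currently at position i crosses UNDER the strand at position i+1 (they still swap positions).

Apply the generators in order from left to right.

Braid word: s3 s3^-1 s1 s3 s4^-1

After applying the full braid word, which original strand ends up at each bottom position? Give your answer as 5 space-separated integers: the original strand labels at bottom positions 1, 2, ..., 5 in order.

Gen 1 (s3): strand 3 crosses over strand 4. Perm now: [1 2 4 3 5]
Gen 2 (s3^-1): strand 4 crosses under strand 3. Perm now: [1 2 3 4 5]
Gen 3 (s1): strand 1 crosses over strand 2. Perm now: [2 1 3 4 5]
Gen 4 (s3): strand 3 crosses over strand 4. Perm now: [2 1 4 3 5]
Gen 5 (s4^-1): strand 3 crosses under strand 5. Perm now: [2 1 4 5 3]

Answer: 2 1 4 5 3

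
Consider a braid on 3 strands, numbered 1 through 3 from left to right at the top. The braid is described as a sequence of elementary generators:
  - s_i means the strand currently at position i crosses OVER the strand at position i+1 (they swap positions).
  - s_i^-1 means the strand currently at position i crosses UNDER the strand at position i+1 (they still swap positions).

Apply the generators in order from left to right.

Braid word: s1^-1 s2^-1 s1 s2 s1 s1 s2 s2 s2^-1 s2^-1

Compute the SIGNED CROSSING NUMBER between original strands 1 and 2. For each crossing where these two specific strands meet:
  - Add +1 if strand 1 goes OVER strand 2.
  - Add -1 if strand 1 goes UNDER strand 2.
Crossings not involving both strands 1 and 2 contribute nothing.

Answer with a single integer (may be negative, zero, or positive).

Gen 1: 1 under 2. Both 1&2? yes. Contrib: -1. Sum: -1
Gen 2: crossing 1x3. Both 1&2? no. Sum: -1
Gen 3: crossing 2x3. Both 1&2? no. Sum: -1
Gen 4: 2 over 1. Both 1&2? yes. Contrib: -1. Sum: -2
Gen 5: crossing 3x1. Both 1&2? no. Sum: -2
Gen 6: crossing 1x3. Both 1&2? no. Sum: -2
Gen 7: 1 over 2. Both 1&2? yes. Contrib: +1. Sum: -1
Gen 8: 2 over 1. Both 1&2? yes. Contrib: -1. Sum: -2
Gen 9: 1 under 2. Both 1&2? yes. Contrib: -1. Sum: -3
Gen 10: 2 under 1. Both 1&2? yes. Contrib: +1. Sum: -2

Answer: -2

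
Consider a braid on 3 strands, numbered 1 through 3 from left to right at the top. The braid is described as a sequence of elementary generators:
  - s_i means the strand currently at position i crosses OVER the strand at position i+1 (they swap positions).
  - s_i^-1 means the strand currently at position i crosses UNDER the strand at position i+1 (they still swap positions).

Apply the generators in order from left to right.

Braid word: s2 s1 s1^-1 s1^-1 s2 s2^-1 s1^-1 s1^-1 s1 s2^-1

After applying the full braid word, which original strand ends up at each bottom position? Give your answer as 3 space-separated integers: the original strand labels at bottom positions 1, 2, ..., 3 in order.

Gen 1 (s2): strand 2 crosses over strand 3. Perm now: [1 3 2]
Gen 2 (s1): strand 1 crosses over strand 3. Perm now: [3 1 2]
Gen 3 (s1^-1): strand 3 crosses under strand 1. Perm now: [1 3 2]
Gen 4 (s1^-1): strand 1 crosses under strand 3. Perm now: [3 1 2]
Gen 5 (s2): strand 1 crosses over strand 2. Perm now: [3 2 1]
Gen 6 (s2^-1): strand 2 crosses under strand 1. Perm now: [3 1 2]
Gen 7 (s1^-1): strand 3 crosses under strand 1. Perm now: [1 3 2]
Gen 8 (s1^-1): strand 1 crosses under strand 3. Perm now: [3 1 2]
Gen 9 (s1): strand 3 crosses over strand 1. Perm now: [1 3 2]
Gen 10 (s2^-1): strand 3 crosses under strand 2. Perm now: [1 2 3]

Answer: 1 2 3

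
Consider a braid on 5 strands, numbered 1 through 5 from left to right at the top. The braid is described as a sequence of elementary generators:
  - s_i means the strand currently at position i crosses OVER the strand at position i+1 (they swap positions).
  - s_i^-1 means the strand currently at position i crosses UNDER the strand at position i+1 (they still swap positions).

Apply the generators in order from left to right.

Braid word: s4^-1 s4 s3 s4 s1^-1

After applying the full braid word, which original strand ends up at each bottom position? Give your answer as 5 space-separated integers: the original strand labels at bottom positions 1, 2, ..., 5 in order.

Gen 1 (s4^-1): strand 4 crosses under strand 5. Perm now: [1 2 3 5 4]
Gen 2 (s4): strand 5 crosses over strand 4. Perm now: [1 2 3 4 5]
Gen 3 (s3): strand 3 crosses over strand 4. Perm now: [1 2 4 3 5]
Gen 4 (s4): strand 3 crosses over strand 5. Perm now: [1 2 4 5 3]
Gen 5 (s1^-1): strand 1 crosses under strand 2. Perm now: [2 1 4 5 3]

Answer: 2 1 4 5 3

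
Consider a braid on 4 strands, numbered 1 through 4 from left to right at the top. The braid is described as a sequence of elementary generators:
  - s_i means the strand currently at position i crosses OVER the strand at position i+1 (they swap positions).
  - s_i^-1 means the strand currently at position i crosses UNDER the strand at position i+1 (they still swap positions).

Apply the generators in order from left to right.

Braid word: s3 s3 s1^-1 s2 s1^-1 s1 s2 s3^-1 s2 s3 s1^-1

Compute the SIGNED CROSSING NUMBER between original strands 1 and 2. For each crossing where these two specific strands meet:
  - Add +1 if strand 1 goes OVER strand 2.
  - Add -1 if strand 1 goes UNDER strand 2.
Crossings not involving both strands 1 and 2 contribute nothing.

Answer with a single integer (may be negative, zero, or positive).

Answer: -1

Derivation:
Gen 1: crossing 3x4. Both 1&2? no. Sum: 0
Gen 2: crossing 4x3. Both 1&2? no. Sum: 0
Gen 3: 1 under 2. Both 1&2? yes. Contrib: -1. Sum: -1
Gen 4: crossing 1x3. Both 1&2? no. Sum: -1
Gen 5: crossing 2x3. Both 1&2? no. Sum: -1
Gen 6: crossing 3x2. Both 1&2? no. Sum: -1
Gen 7: crossing 3x1. Both 1&2? no. Sum: -1
Gen 8: crossing 3x4. Both 1&2? no. Sum: -1
Gen 9: crossing 1x4. Both 1&2? no. Sum: -1
Gen 10: crossing 1x3. Both 1&2? no. Sum: -1
Gen 11: crossing 2x4. Both 1&2? no. Sum: -1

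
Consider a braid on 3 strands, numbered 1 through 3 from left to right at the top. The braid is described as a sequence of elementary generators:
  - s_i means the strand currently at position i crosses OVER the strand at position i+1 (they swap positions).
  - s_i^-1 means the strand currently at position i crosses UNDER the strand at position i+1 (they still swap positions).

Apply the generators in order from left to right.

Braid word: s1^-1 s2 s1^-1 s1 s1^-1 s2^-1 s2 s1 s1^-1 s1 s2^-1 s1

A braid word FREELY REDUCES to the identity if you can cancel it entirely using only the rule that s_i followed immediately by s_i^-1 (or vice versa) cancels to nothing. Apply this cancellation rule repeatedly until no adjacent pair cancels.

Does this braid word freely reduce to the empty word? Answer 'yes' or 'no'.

Gen 1 (s1^-1): push. Stack: [s1^-1]
Gen 2 (s2): push. Stack: [s1^-1 s2]
Gen 3 (s1^-1): push. Stack: [s1^-1 s2 s1^-1]
Gen 4 (s1): cancels prior s1^-1. Stack: [s1^-1 s2]
Gen 5 (s1^-1): push. Stack: [s1^-1 s2 s1^-1]
Gen 6 (s2^-1): push. Stack: [s1^-1 s2 s1^-1 s2^-1]
Gen 7 (s2): cancels prior s2^-1. Stack: [s1^-1 s2 s1^-1]
Gen 8 (s1): cancels prior s1^-1. Stack: [s1^-1 s2]
Gen 9 (s1^-1): push. Stack: [s1^-1 s2 s1^-1]
Gen 10 (s1): cancels prior s1^-1. Stack: [s1^-1 s2]
Gen 11 (s2^-1): cancels prior s2. Stack: [s1^-1]
Gen 12 (s1): cancels prior s1^-1. Stack: []
Reduced word: (empty)

Answer: yes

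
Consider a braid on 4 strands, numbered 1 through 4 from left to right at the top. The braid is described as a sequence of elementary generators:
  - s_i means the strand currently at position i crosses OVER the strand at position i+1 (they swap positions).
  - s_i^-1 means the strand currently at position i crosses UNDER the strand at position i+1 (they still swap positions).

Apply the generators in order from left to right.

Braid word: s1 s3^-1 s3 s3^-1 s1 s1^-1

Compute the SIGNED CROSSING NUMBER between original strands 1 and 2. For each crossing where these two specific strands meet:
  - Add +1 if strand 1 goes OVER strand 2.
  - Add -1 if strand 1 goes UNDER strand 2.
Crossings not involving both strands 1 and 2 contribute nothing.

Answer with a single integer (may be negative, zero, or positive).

Gen 1: 1 over 2. Both 1&2? yes. Contrib: +1. Sum: 1
Gen 2: crossing 3x4. Both 1&2? no. Sum: 1
Gen 3: crossing 4x3. Both 1&2? no. Sum: 1
Gen 4: crossing 3x4. Both 1&2? no. Sum: 1
Gen 5: 2 over 1. Both 1&2? yes. Contrib: -1. Sum: 0
Gen 6: 1 under 2. Both 1&2? yes. Contrib: -1. Sum: -1

Answer: -1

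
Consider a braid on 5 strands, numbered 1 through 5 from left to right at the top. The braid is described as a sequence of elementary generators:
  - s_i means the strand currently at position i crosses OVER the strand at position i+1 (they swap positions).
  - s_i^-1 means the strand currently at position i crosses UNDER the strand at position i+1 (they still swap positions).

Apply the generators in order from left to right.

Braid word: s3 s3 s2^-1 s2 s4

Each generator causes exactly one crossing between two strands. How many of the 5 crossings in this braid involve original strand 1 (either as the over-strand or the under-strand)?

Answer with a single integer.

Answer: 0

Derivation:
Gen 1: crossing 3x4. Involves strand 1? no. Count so far: 0
Gen 2: crossing 4x3. Involves strand 1? no. Count so far: 0
Gen 3: crossing 2x3. Involves strand 1? no. Count so far: 0
Gen 4: crossing 3x2. Involves strand 1? no. Count so far: 0
Gen 5: crossing 4x5. Involves strand 1? no. Count so far: 0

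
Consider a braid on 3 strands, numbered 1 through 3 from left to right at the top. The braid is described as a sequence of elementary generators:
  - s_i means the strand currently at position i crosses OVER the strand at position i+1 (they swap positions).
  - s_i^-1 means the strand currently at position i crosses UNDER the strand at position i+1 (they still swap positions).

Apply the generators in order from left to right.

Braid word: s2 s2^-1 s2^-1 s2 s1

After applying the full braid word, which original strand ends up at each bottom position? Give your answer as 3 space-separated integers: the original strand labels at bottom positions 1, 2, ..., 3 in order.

Gen 1 (s2): strand 2 crosses over strand 3. Perm now: [1 3 2]
Gen 2 (s2^-1): strand 3 crosses under strand 2. Perm now: [1 2 3]
Gen 3 (s2^-1): strand 2 crosses under strand 3. Perm now: [1 3 2]
Gen 4 (s2): strand 3 crosses over strand 2. Perm now: [1 2 3]
Gen 5 (s1): strand 1 crosses over strand 2. Perm now: [2 1 3]

Answer: 2 1 3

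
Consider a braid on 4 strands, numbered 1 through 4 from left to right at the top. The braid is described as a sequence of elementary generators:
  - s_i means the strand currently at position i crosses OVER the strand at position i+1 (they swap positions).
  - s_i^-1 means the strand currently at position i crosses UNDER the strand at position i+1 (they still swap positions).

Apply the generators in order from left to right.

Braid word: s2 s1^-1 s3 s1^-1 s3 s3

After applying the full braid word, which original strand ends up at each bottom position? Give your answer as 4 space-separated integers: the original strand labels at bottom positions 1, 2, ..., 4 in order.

Answer: 1 3 4 2

Derivation:
Gen 1 (s2): strand 2 crosses over strand 3. Perm now: [1 3 2 4]
Gen 2 (s1^-1): strand 1 crosses under strand 3. Perm now: [3 1 2 4]
Gen 3 (s3): strand 2 crosses over strand 4. Perm now: [3 1 4 2]
Gen 4 (s1^-1): strand 3 crosses under strand 1. Perm now: [1 3 4 2]
Gen 5 (s3): strand 4 crosses over strand 2. Perm now: [1 3 2 4]
Gen 6 (s3): strand 2 crosses over strand 4. Perm now: [1 3 4 2]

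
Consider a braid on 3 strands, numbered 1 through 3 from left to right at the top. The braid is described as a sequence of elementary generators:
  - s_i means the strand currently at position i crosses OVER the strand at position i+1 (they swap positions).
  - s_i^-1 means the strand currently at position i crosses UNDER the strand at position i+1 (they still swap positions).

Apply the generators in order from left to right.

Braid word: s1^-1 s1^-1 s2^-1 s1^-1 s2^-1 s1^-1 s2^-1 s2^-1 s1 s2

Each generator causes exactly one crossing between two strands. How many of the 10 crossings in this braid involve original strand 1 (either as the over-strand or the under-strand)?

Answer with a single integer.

Gen 1: crossing 1x2. Involves strand 1? yes. Count so far: 1
Gen 2: crossing 2x1. Involves strand 1? yes. Count so far: 2
Gen 3: crossing 2x3. Involves strand 1? no. Count so far: 2
Gen 4: crossing 1x3. Involves strand 1? yes. Count so far: 3
Gen 5: crossing 1x2. Involves strand 1? yes. Count so far: 4
Gen 6: crossing 3x2. Involves strand 1? no. Count so far: 4
Gen 7: crossing 3x1. Involves strand 1? yes. Count so far: 5
Gen 8: crossing 1x3. Involves strand 1? yes. Count so far: 6
Gen 9: crossing 2x3. Involves strand 1? no. Count so far: 6
Gen 10: crossing 2x1. Involves strand 1? yes. Count so far: 7

Answer: 7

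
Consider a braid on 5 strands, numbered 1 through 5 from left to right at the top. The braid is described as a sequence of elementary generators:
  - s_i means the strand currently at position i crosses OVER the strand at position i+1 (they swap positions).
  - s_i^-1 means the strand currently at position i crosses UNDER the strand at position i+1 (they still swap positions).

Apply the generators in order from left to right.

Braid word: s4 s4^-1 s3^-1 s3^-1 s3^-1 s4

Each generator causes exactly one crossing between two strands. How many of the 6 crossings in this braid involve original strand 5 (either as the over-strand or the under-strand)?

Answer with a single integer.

Gen 1: crossing 4x5. Involves strand 5? yes. Count so far: 1
Gen 2: crossing 5x4. Involves strand 5? yes. Count so far: 2
Gen 3: crossing 3x4. Involves strand 5? no. Count so far: 2
Gen 4: crossing 4x3. Involves strand 5? no. Count so far: 2
Gen 5: crossing 3x4. Involves strand 5? no. Count so far: 2
Gen 6: crossing 3x5. Involves strand 5? yes. Count so far: 3

Answer: 3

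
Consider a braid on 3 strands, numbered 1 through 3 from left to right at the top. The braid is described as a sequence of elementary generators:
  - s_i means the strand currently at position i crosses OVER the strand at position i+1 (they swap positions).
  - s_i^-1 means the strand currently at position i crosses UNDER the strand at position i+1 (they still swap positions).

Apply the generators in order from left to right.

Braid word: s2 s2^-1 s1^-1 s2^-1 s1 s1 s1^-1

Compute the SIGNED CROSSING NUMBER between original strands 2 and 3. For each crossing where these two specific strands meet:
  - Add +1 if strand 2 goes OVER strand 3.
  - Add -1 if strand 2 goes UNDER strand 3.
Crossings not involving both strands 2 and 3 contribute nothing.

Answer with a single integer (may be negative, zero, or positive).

Answer: 1

Derivation:
Gen 1: 2 over 3. Both 2&3? yes. Contrib: +1. Sum: 1
Gen 2: 3 under 2. Both 2&3? yes. Contrib: +1. Sum: 2
Gen 3: crossing 1x2. Both 2&3? no. Sum: 2
Gen 4: crossing 1x3. Both 2&3? no. Sum: 2
Gen 5: 2 over 3. Both 2&3? yes. Contrib: +1. Sum: 3
Gen 6: 3 over 2. Both 2&3? yes. Contrib: -1. Sum: 2
Gen 7: 2 under 3. Both 2&3? yes. Contrib: -1. Sum: 1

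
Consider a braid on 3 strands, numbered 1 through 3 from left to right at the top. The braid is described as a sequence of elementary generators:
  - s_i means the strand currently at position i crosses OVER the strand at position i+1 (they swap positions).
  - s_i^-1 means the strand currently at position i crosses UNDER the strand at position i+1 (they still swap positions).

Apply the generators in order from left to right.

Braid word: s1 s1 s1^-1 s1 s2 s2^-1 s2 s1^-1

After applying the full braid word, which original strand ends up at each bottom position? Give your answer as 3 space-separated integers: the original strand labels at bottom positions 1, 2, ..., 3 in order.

Answer: 3 1 2

Derivation:
Gen 1 (s1): strand 1 crosses over strand 2. Perm now: [2 1 3]
Gen 2 (s1): strand 2 crosses over strand 1. Perm now: [1 2 3]
Gen 3 (s1^-1): strand 1 crosses under strand 2. Perm now: [2 1 3]
Gen 4 (s1): strand 2 crosses over strand 1. Perm now: [1 2 3]
Gen 5 (s2): strand 2 crosses over strand 3. Perm now: [1 3 2]
Gen 6 (s2^-1): strand 3 crosses under strand 2. Perm now: [1 2 3]
Gen 7 (s2): strand 2 crosses over strand 3. Perm now: [1 3 2]
Gen 8 (s1^-1): strand 1 crosses under strand 3. Perm now: [3 1 2]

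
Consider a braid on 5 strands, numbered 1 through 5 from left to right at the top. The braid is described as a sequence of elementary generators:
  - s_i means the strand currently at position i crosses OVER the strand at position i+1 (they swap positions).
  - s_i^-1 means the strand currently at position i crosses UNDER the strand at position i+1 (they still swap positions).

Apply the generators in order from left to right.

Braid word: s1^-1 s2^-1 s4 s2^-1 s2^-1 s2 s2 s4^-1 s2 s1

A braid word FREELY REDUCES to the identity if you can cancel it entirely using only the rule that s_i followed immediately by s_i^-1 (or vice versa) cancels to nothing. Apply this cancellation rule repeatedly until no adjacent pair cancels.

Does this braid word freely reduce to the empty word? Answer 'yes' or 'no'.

Answer: yes

Derivation:
Gen 1 (s1^-1): push. Stack: [s1^-1]
Gen 2 (s2^-1): push. Stack: [s1^-1 s2^-1]
Gen 3 (s4): push. Stack: [s1^-1 s2^-1 s4]
Gen 4 (s2^-1): push. Stack: [s1^-1 s2^-1 s4 s2^-1]
Gen 5 (s2^-1): push. Stack: [s1^-1 s2^-1 s4 s2^-1 s2^-1]
Gen 6 (s2): cancels prior s2^-1. Stack: [s1^-1 s2^-1 s4 s2^-1]
Gen 7 (s2): cancels prior s2^-1. Stack: [s1^-1 s2^-1 s4]
Gen 8 (s4^-1): cancels prior s4. Stack: [s1^-1 s2^-1]
Gen 9 (s2): cancels prior s2^-1. Stack: [s1^-1]
Gen 10 (s1): cancels prior s1^-1. Stack: []
Reduced word: (empty)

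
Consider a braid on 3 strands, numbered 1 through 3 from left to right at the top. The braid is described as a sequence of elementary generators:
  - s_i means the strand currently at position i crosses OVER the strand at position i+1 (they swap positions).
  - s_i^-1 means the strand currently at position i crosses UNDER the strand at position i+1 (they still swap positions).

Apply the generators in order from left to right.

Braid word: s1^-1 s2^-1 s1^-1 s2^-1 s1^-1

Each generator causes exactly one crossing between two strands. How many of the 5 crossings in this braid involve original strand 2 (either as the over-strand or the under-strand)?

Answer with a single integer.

Answer: 3

Derivation:
Gen 1: crossing 1x2. Involves strand 2? yes. Count so far: 1
Gen 2: crossing 1x3. Involves strand 2? no. Count so far: 1
Gen 3: crossing 2x3. Involves strand 2? yes. Count so far: 2
Gen 4: crossing 2x1. Involves strand 2? yes. Count so far: 3
Gen 5: crossing 3x1. Involves strand 2? no. Count so far: 3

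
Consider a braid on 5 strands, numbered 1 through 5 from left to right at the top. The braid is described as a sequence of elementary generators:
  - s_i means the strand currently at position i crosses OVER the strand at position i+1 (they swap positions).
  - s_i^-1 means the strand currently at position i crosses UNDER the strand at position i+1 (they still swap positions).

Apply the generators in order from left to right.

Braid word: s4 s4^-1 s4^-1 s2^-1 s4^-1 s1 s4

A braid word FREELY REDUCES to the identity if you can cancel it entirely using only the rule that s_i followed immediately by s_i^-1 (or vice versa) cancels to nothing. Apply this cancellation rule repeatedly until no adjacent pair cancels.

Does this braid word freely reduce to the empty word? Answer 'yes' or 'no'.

Answer: no

Derivation:
Gen 1 (s4): push. Stack: [s4]
Gen 2 (s4^-1): cancels prior s4. Stack: []
Gen 3 (s4^-1): push. Stack: [s4^-1]
Gen 4 (s2^-1): push. Stack: [s4^-1 s2^-1]
Gen 5 (s4^-1): push. Stack: [s4^-1 s2^-1 s4^-1]
Gen 6 (s1): push. Stack: [s4^-1 s2^-1 s4^-1 s1]
Gen 7 (s4): push. Stack: [s4^-1 s2^-1 s4^-1 s1 s4]
Reduced word: s4^-1 s2^-1 s4^-1 s1 s4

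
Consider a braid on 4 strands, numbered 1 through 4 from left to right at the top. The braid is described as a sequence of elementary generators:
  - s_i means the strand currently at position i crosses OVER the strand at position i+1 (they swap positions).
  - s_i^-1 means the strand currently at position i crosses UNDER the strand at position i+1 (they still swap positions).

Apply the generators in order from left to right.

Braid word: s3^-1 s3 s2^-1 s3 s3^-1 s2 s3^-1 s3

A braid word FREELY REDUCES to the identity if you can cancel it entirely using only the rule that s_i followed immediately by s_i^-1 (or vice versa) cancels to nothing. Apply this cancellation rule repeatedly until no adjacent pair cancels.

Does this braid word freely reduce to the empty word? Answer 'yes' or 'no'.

Gen 1 (s3^-1): push. Stack: [s3^-1]
Gen 2 (s3): cancels prior s3^-1. Stack: []
Gen 3 (s2^-1): push. Stack: [s2^-1]
Gen 4 (s3): push. Stack: [s2^-1 s3]
Gen 5 (s3^-1): cancels prior s3. Stack: [s2^-1]
Gen 6 (s2): cancels prior s2^-1. Stack: []
Gen 7 (s3^-1): push. Stack: [s3^-1]
Gen 8 (s3): cancels prior s3^-1. Stack: []
Reduced word: (empty)

Answer: yes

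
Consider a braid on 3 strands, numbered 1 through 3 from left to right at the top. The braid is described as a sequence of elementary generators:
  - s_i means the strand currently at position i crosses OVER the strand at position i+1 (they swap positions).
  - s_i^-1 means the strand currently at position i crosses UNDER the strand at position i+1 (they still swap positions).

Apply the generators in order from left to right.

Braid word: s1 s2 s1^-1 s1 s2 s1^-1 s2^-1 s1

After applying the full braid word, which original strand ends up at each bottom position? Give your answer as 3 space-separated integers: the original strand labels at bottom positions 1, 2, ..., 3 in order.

Answer: 3 1 2

Derivation:
Gen 1 (s1): strand 1 crosses over strand 2. Perm now: [2 1 3]
Gen 2 (s2): strand 1 crosses over strand 3. Perm now: [2 3 1]
Gen 3 (s1^-1): strand 2 crosses under strand 3. Perm now: [3 2 1]
Gen 4 (s1): strand 3 crosses over strand 2. Perm now: [2 3 1]
Gen 5 (s2): strand 3 crosses over strand 1. Perm now: [2 1 3]
Gen 6 (s1^-1): strand 2 crosses under strand 1. Perm now: [1 2 3]
Gen 7 (s2^-1): strand 2 crosses under strand 3. Perm now: [1 3 2]
Gen 8 (s1): strand 1 crosses over strand 3. Perm now: [3 1 2]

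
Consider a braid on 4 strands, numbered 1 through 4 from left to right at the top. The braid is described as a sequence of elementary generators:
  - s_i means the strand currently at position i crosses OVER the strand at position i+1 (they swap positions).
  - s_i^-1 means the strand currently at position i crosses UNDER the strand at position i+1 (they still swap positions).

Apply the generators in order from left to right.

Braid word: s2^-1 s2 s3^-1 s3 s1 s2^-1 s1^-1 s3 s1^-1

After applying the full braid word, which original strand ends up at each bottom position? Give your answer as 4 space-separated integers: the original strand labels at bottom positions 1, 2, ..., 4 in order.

Gen 1 (s2^-1): strand 2 crosses under strand 3. Perm now: [1 3 2 4]
Gen 2 (s2): strand 3 crosses over strand 2. Perm now: [1 2 3 4]
Gen 3 (s3^-1): strand 3 crosses under strand 4. Perm now: [1 2 4 3]
Gen 4 (s3): strand 4 crosses over strand 3. Perm now: [1 2 3 4]
Gen 5 (s1): strand 1 crosses over strand 2. Perm now: [2 1 3 4]
Gen 6 (s2^-1): strand 1 crosses under strand 3. Perm now: [2 3 1 4]
Gen 7 (s1^-1): strand 2 crosses under strand 3. Perm now: [3 2 1 4]
Gen 8 (s3): strand 1 crosses over strand 4. Perm now: [3 2 4 1]
Gen 9 (s1^-1): strand 3 crosses under strand 2. Perm now: [2 3 4 1]

Answer: 2 3 4 1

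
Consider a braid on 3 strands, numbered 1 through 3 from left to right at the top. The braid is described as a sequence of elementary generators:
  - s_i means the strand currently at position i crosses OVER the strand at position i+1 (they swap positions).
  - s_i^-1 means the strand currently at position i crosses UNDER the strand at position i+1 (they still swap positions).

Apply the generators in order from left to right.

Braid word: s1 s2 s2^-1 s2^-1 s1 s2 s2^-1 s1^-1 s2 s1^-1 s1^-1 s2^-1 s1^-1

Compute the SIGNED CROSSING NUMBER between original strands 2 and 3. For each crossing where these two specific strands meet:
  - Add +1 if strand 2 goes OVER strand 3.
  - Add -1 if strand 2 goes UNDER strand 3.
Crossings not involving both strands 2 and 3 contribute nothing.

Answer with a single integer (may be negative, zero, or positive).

Gen 1: crossing 1x2. Both 2&3? no. Sum: 0
Gen 2: crossing 1x3. Both 2&3? no. Sum: 0
Gen 3: crossing 3x1. Both 2&3? no. Sum: 0
Gen 4: crossing 1x3. Both 2&3? no. Sum: 0
Gen 5: 2 over 3. Both 2&3? yes. Contrib: +1. Sum: 1
Gen 6: crossing 2x1. Both 2&3? no. Sum: 1
Gen 7: crossing 1x2. Both 2&3? no. Sum: 1
Gen 8: 3 under 2. Both 2&3? yes. Contrib: +1. Sum: 2
Gen 9: crossing 3x1. Both 2&3? no. Sum: 2
Gen 10: crossing 2x1. Both 2&3? no. Sum: 2
Gen 11: crossing 1x2. Both 2&3? no. Sum: 2
Gen 12: crossing 1x3. Both 2&3? no. Sum: 2
Gen 13: 2 under 3. Both 2&3? yes. Contrib: -1. Sum: 1

Answer: 1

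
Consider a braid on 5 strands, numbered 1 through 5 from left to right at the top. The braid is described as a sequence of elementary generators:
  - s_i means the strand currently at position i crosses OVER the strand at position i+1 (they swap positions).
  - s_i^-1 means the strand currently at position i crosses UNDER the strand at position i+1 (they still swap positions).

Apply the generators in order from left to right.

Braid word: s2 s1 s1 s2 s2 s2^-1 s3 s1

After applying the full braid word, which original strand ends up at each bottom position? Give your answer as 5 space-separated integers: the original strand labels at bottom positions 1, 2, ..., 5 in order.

Gen 1 (s2): strand 2 crosses over strand 3. Perm now: [1 3 2 4 5]
Gen 2 (s1): strand 1 crosses over strand 3. Perm now: [3 1 2 4 5]
Gen 3 (s1): strand 3 crosses over strand 1. Perm now: [1 3 2 4 5]
Gen 4 (s2): strand 3 crosses over strand 2. Perm now: [1 2 3 4 5]
Gen 5 (s2): strand 2 crosses over strand 3. Perm now: [1 3 2 4 5]
Gen 6 (s2^-1): strand 3 crosses under strand 2. Perm now: [1 2 3 4 5]
Gen 7 (s3): strand 3 crosses over strand 4. Perm now: [1 2 4 3 5]
Gen 8 (s1): strand 1 crosses over strand 2. Perm now: [2 1 4 3 5]

Answer: 2 1 4 3 5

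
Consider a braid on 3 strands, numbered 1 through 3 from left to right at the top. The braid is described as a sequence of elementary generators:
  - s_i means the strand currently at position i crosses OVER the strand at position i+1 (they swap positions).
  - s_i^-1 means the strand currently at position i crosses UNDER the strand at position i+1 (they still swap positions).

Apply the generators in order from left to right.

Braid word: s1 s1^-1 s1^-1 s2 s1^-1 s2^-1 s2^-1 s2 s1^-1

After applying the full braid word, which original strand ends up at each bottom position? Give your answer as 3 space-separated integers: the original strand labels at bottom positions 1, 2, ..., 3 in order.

Answer: 1 3 2

Derivation:
Gen 1 (s1): strand 1 crosses over strand 2. Perm now: [2 1 3]
Gen 2 (s1^-1): strand 2 crosses under strand 1. Perm now: [1 2 3]
Gen 3 (s1^-1): strand 1 crosses under strand 2. Perm now: [2 1 3]
Gen 4 (s2): strand 1 crosses over strand 3. Perm now: [2 3 1]
Gen 5 (s1^-1): strand 2 crosses under strand 3. Perm now: [3 2 1]
Gen 6 (s2^-1): strand 2 crosses under strand 1. Perm now: [3 1 2]
Gen 7 (s2^-1): strand 1 crosses under strand 2. Perm now: [3 2 1]
Gen 8 (s2): strand 2 crosses over strand 1. Perm now: [3 1 2]
Gen 9 (s1^-1): strand 3 crosses under strand 1. Perm now: [1 3 2]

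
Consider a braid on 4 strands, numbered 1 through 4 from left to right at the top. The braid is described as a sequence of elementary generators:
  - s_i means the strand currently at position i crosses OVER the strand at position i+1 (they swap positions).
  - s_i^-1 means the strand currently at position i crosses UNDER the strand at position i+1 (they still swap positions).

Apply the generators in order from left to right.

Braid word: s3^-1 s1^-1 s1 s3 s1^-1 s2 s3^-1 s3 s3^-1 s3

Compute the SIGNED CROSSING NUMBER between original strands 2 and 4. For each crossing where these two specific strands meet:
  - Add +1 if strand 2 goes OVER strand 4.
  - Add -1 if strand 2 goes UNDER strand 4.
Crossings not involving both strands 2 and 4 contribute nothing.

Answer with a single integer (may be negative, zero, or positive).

Gen 1: crossing 3x4. Both 2&4? no. Sum: 0
Gen 2: crossing 1x2. Both 2&4? no. Sum: 0
Gen 3: crossing 2x1. Both 2&4? no. Sum: 0
Gen 4: crossing 4x3. Both 2&4? no. Sum: 0
Gen 5: crossing 1x2. Both 2&4? no. Sum: 0
Gen 6: crossing 1x3. Both 2&4? no. Sum: 0
Gen 7: crossing 1x4. Both 2&4? no. Sum: 0
Gen 8: crossing 4x1. Both 2&4? no. Sum: 0
Gen 9: crossing 1x4. Both 2&4? no. Sum: 0
Gen 10: crossing 4x1. Both 2&4? no. Sum: 0

Answer: 0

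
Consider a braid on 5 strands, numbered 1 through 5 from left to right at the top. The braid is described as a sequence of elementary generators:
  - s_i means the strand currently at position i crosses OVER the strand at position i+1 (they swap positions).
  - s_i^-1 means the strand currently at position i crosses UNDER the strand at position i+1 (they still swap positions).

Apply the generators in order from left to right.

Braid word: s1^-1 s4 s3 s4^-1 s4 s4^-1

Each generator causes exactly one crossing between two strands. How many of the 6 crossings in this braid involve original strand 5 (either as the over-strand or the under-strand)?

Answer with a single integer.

Gen 1: crossing 1x2. Involves strand 5? no. Count so far: 0
Gen 2: crossing 4x5. Involves strand 5? yes. Count so far: 1
Gen 3: crossing 3x5. Involves strand 5? yes. Count so far: 2
Gen 4: crossing 3x4. Involves strand 5? no. Count so far: 2
Gen 5: crossing 4x3. Involves strand 5? no. Count so far: 2
Gen 6: crossing 3x4. Involves strand 5? no. Count so far: 2

Answer: 2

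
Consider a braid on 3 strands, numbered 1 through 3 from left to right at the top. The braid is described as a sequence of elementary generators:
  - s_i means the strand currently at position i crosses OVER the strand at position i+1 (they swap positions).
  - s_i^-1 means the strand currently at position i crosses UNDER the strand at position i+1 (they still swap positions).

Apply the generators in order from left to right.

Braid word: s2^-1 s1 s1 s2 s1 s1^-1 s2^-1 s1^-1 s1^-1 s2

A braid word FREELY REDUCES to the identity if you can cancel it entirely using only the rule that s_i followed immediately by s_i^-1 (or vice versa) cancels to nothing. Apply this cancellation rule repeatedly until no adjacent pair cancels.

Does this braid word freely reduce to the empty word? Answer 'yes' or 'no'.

Gen 1 (s2^-1): push. Stack: [s2^-1]
Gen 2 (s1): push. Stack: [s2^-1 s1]
Gen 3 (s1): push. Stack: [s2^-1 s1 s1]
Gen 4 (s2): push. Stack: [s2^-1 s1 s1 s2]
Gen 5 (s1): push. Stack: [s2^-1 s1 s1 s2 s1]
Gen 6 (s1^-1): cancels prior s1. Stack: [s2^-1 s1 s1 s2]
Gen 7 (s2^-1): cancels prior s2. Stack: [s2^-1 s1 s1]
Gen 8 (s1^-1): cancels prior s1. Stack: [s2^-1 s1]
Gen 9 (s1^-1): cancels prior s1. Stack: [s2^-1]
Gen 10 (s2): cancels prior s2^-1. Stack: []
Reduced word: (empty)

Answer: yes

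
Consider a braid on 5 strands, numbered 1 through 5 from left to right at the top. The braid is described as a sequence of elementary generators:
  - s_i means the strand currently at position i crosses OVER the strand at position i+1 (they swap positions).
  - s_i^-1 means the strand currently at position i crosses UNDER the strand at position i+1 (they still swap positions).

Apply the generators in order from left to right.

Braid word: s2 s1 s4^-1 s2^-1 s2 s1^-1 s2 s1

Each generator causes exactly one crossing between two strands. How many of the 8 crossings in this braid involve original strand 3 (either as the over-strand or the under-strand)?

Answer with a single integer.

Answer: 4

Derivation:
Gen 1: crossing 2x3. Involves strand 3? yes. Count so far: 1
Gen 2: crossing 1x3. Involves strand 3? yes. Count so far: 2
Gen 3: crossing 4x5. Involves strand 3? no. Count so far: 2
Gen 4: crossing 1x2. Involves strand 3? no. Count so far: 2
Gen 5: crossing 2x1. Involves strand 3? no. Count so far: 2
Gen 6: crossing 3x1. Involves strand 3? yes. Count so far: 3
Gen 7: crossing 3x2. Involves strand 3? yes. Count so far: 4
Gen 8: crossing 1x2. Involves strand 3? no. Count so far: 4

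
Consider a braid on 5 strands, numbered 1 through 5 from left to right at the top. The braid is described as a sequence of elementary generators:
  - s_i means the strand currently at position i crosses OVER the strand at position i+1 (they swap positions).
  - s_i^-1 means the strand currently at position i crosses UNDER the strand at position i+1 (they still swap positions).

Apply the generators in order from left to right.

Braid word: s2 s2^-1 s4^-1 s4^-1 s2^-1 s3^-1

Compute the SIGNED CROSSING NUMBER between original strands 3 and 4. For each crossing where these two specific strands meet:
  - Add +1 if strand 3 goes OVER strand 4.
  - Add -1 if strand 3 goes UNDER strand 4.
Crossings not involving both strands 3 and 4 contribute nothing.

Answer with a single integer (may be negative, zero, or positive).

Answer: 0

Derivation:
Gen 1: crossing 2x3. Both 3&4? no. Sum: 0
Gen 2: crossing 3x2. Both 3&4? no. Sum: 0
Gen 3: crossing 4x5. Both 3&4? no. Sum: 0
Gen 4: crossing 5x4. Both 3&4? no. Sum: 0
Gen 5: crossing 2x3. Both 3&4? no. Sum: 0
Gen 6: crossing 2x4. Both 3&4? no. Sum: 0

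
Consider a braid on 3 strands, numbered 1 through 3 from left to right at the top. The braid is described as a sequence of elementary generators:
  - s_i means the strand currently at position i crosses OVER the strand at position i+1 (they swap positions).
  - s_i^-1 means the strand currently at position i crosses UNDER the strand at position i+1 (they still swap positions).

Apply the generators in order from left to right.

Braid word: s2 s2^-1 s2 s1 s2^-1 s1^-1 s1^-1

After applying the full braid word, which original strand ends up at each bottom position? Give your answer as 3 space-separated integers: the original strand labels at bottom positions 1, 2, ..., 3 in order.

Answer: 3 2 1

Derivation:
Gen 1 (s2): strand 2 crosses over strand 3. Perm now: [1 3 2]
Gen 2 (s2^-1): strand 3 crosses under strand 2. Perm now: [1 2 3]
Gen 3 (s2): strand 2 crosses over strand 3. Perm now: [1 3 2]
Gen 4 (s1): strand 1 crosses over strand 3. Perm now: [3 1 2]
Gen 5 (s2^-1): strand 1 crosses under strand 2. Perm now: [3 2 1]
Gen 6 (s1^-1): strand 3 crosses under strand 2. Perm now: [2 3 1]
Gen 7 (s1^-1): strand 2 crosses under strand 3. Perm now: [3 2 1]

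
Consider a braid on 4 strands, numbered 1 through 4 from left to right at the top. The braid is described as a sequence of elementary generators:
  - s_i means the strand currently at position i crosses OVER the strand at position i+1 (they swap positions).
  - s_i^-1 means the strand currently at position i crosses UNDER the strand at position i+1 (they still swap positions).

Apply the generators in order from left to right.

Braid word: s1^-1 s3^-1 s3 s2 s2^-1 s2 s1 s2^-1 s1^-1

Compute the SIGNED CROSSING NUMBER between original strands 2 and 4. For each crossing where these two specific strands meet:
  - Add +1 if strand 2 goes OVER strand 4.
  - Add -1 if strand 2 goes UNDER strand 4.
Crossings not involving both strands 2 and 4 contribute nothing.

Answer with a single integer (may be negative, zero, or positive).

Gen 1: crossing 1x2. Both 2&4? no. Sum: 0
Gen 2: crossing 3x4. Both 2&4? no. Sum: 0
Gen 3: crossing 4x3. Both 2&4? no. Sum: 0
Gen 4: crossing 1x3. Both 2&4? no. Sum: 0
Gen 5: crossing 3x1. Both 2&4? no. Sum: 0
Gen 6: crossing 1x3. Both 2&4? no. Sum: 0
Gen 7: crossing 2x3. Both 2&4? no. Sum: 0
Gen 8: crossing 2x1. Both 2&4? no. Sum: 0
Gen 9: crossing 3x1. Both 2&4? no. Sum: 0

Answer: 0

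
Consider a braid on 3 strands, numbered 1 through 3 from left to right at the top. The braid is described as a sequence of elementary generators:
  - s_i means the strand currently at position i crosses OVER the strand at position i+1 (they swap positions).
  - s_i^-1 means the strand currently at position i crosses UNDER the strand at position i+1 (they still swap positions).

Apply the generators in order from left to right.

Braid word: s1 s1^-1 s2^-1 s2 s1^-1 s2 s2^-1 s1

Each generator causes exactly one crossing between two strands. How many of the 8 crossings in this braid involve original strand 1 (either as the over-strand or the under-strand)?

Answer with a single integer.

Answer: 6

Derivation:
Gen 1: crossing 1x2. Involves strand 1? yes. Count so far: 1
Gen 2: crossing 2x1. Involves strand 1? yes. Count so far: 2
Gen 3: crossing 2x3. Involves strand 1? no. Count so far: 2
Gen 4: crossing 3x2. Involves strand 1? no. Count so far: 2
Gen 5: crossing 1x2. Involves strand 1? yes. Count so far: 3
Gen 6: crossing 1x3. Involves strand 1? yes. Count so far: 4
Gen 7: crossing 3x1. Involves strand 1? yes. Count so far: 5
Gen 8: crossing 2x1. Involves strand 1? yes. Count so far: 6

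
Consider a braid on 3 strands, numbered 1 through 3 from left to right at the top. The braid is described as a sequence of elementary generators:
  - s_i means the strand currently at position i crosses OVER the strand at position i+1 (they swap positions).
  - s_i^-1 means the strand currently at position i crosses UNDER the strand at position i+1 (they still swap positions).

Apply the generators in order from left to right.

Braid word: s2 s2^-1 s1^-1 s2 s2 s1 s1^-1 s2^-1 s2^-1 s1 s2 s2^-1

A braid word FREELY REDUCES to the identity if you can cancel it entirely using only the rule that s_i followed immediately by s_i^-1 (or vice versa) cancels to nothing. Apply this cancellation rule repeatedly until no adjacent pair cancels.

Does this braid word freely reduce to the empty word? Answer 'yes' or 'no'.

Gen 1 (s2): push. Stack: [s2]
Gen 2 (s2^-1): cancels prior s2. Stack: []
Gen 3 (s1^-1): push. Stack: [s1^-1]
Gen 4 (s2): push. Stack: [s1^-1 s2]
Gen 5 (s2): push. Stack: [s1^-1 s2 s2]
Gen 6 (s1): push. Stack: [s1^-1 s2 s2 s1]
Gen 7 (s1^-1): cancels prior s1. Stack: [s1^-1 s2 s2]
Gen 8 (s2^-1): cancels prior s2. Stack: [s1^-1 s2]
Gen 9 (s2^-1): cancels prior s2. Stack: [s1^-1]
Gen 10 (s1): cancels prior s1^-1. Stack: []
Gen 11 (s2): push. Stack: [s2]
Gen 12 (s2^-1): cancels prior s2. Stack: []
Reduced word: (empty)

Answer: yes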